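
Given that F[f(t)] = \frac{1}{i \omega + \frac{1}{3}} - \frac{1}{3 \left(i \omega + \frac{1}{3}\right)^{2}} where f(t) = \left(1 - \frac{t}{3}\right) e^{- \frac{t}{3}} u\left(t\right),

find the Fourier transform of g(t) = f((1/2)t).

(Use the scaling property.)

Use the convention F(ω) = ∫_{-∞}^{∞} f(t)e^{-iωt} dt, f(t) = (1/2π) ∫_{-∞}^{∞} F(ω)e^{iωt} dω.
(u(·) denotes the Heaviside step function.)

F[g](ω) = \frac{36 i \omega}{- 36 \omega^{2} + 12 i \omega + 1}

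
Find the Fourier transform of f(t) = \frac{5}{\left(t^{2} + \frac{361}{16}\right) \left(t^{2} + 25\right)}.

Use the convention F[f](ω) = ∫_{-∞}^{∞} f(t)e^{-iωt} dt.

F(ω) = - \frac{16 \pi e^{- 5 \left|{\omega}\right|}}{39} + \frac{320 \pi e^{- \frac{19 \left|{\omega}\right|}{4}}}{741}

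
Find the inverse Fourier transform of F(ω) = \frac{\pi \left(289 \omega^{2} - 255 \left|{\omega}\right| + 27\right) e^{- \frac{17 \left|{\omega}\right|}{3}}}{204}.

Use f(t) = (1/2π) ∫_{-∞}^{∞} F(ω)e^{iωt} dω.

f(t) = \frac{2 t^{4}}{\left(t^{2} + \frac{289}{9}\right)^{3}}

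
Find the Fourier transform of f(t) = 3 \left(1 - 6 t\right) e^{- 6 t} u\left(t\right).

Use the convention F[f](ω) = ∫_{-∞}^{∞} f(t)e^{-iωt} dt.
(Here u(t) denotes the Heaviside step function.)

F(ω) = \frac{3 i \omega}{- \omega^{2} + 12 i \omega + 36}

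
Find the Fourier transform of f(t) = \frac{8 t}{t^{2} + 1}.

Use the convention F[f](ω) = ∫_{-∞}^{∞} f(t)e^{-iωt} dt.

F(ω) = - 8 i \pi e^{- \left|{\omega}\right|} \operatorname{sign}{\left(\omega \right)}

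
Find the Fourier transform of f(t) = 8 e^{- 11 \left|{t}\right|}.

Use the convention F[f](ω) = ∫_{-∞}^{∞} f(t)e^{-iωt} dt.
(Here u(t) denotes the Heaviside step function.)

F(ω) = \frac{176}{\omega^{2} + 121}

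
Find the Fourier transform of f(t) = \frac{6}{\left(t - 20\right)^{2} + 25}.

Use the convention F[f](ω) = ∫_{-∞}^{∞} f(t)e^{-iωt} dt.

F(ω) = \frac{6 \pi e^{- 20 i \omega - 5 \left|{\omega}\right|}}{5}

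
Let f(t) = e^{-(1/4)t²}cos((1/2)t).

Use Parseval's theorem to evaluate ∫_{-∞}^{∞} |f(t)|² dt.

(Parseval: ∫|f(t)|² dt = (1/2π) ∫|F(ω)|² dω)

∫|f(t)|² dt = \frac{\sqrt{2} \sqrt{\pi} \left(1 + e^{\frac{1}{2}}\right)}{2 e^{\frac{1}{2}}}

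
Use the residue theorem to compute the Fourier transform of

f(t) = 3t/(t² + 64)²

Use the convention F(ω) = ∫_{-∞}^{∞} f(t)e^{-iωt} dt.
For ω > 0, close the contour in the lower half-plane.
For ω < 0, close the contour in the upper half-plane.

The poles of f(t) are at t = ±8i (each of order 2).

Let g(z) = f(z)e^{-iωz}; for large |z| the factor e^{-iωz} decays in the lower half-plane when ω > 0 and in the upper half-plane when ω < 0.

Case ω > 0 (lower half-plane, clockwise contour ⇒ F(ω) = -2πi·ΣRes):
  Res_{z = - 8 i} g(z) = \frac{3 \omega e^{- 8 \omega}}{32} (pole of order 2)
  F(ω) = -2πi·ΣRes = - \frac{3 i \pi \omega e^{- 8 \omega}}{16}

Case ω < 0 (upper half-plane, counterclockwise contour ⇒ F(ω) = +2πi·ΣRes):
  Res_{z = 8 i} g(z) = - \frac{3 \omega e^{8 \omega}}{32} (pole of order 2)
  F(ω) = 2πi·ΣRes = - \frac{3 i \pi \omega e^{8 \omega}}{16}

Both cases combine into a single formula in |ω|:

F(ω) = - \frac{3 i \pi \omega e^{- 8 \left|{\omega}\right|}}{16}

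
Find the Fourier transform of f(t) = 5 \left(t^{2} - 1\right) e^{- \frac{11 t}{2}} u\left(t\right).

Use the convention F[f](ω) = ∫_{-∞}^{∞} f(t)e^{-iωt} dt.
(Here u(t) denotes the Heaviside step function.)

F(ω) = \frac{10 \left(16 i \omega - \left(2 i \omega + 11\right)^{3} + 88\right)}{\left(2 i \omega + 11\right)^{4}}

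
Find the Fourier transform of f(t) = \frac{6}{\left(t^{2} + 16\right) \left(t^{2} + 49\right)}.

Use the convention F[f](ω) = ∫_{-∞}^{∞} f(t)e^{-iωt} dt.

F(ω) = \frac{\pi \left(7 e^{3 \left|{\omega}\right|} - 4\right) e^{- 7 \left|{\omega}\right|}}{154}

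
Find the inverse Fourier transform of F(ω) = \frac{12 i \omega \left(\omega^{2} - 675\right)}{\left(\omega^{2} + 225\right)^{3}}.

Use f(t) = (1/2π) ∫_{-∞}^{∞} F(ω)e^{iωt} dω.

f(t) = 3 t e^{- 15 \left|{t}\right|} \left|{t}\right|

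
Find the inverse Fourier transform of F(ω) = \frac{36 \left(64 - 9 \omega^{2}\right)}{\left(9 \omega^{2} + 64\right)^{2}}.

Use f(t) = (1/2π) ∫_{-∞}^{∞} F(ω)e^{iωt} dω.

f(t) = 2 e^{- \frac{8 \left|{t}\right|}{3}} \left|{t}\right|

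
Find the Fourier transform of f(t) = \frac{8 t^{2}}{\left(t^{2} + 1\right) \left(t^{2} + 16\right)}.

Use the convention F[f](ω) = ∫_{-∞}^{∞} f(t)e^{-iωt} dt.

F(ω) = \frac{8 \pi \left(4 - e^{3 \left|{\omega}\right|}\right) e^{- 4 \left|{\omega}\right|}}{15}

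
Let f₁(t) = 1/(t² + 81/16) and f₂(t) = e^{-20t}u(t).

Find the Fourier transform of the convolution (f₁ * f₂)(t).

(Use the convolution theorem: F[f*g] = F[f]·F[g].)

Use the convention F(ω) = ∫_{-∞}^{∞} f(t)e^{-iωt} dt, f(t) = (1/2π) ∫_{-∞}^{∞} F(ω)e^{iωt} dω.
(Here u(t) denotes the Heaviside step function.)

F[f₁*f₂](ω) = \frac{4 \pi e^{- \frac{9 \left|{\omega}\right|}{4}}}{9 \left(i \omega + 20\right)}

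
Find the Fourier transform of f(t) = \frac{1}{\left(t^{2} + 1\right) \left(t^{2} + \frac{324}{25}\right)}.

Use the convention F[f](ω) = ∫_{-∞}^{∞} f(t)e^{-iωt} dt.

F(ω) = \frac{25 \pi e^{- \left|{\omega}\right|}}{299} - \frac{125 \pi e^{- \frac{18 \left|{\omega}\right|}{5}}}{5382}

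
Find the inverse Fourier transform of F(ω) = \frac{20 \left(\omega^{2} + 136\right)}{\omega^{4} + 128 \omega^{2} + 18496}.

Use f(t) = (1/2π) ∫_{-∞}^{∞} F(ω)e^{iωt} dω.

f(t) = e^{- 10 \left|{t}\right|} \cos{\left(6 \left|{t}\right| \right)}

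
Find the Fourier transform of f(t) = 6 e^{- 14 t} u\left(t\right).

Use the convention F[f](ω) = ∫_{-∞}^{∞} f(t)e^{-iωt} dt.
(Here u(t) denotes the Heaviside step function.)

F(ω) = \frac{6}{i \omega + 14}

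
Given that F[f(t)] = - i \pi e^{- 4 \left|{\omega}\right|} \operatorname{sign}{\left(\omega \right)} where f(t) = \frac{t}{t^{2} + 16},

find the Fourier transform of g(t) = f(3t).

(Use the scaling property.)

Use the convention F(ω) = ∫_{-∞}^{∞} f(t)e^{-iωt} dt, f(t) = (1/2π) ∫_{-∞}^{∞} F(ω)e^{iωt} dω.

F[g](ω) = - \frac{i \pi e^{- \frac{4 \left|{\omega}\right|}{3}} \operatorname{sign}{\left(\omega \right)}}{3}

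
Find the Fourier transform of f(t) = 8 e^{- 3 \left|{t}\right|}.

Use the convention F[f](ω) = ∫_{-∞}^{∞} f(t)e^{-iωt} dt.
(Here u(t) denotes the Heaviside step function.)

F(ω) = \frac{48}{\omega^{2} + 9}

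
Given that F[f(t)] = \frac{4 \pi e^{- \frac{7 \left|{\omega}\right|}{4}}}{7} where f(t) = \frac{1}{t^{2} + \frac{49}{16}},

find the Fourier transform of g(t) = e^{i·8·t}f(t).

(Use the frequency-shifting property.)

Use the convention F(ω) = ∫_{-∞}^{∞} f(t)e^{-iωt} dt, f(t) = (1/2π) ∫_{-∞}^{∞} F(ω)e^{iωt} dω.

F[g](ω) = \frac{4 \pi e^{- \frac{7 \left|{\omega - 8}\right|}{4}}}{7}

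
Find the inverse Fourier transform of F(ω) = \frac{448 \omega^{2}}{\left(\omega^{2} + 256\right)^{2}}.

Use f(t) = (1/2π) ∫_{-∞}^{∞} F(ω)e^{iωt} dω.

f(t) = 7 \left(1 - 16 \left|{t}\right|\right) e^{- 16 \left|{t}\right|}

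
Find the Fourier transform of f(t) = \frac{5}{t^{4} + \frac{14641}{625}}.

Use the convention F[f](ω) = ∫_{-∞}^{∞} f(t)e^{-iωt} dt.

F(ω) = \frac{625 \pi e^{- \frac{11 \sqrt{2} \left|{\omega}\right|}{10}} \sin{\left(\frac{11 \sqrt{2} \left|{\omega}\right|}{10} + \frac{\pi}{4} \right)}}{1331}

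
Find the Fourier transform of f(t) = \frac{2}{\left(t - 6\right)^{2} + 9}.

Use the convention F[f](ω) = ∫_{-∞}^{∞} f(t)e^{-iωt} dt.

F(ω) = \frac{2 \pi e^{- 6 i \omega - 3 \left|{\omega}\right|}}{3}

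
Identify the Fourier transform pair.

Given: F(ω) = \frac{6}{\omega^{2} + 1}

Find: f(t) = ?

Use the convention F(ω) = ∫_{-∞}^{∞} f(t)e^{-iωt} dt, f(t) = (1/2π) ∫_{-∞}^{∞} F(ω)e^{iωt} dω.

f(t) = 3 e^{- \left|{t}\right|}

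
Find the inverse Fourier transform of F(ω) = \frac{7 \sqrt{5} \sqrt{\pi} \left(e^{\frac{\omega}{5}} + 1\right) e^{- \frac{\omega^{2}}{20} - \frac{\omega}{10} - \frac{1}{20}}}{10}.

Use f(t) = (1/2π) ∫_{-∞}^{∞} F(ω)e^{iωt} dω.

f(t) = 7 e^{- 5 t^{2}} \cos{\left(t \right)}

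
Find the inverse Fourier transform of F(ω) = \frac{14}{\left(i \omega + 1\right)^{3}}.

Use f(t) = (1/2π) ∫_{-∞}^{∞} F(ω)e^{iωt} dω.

f(t) = 7 t^{2} e^{- t} u\left(t\right)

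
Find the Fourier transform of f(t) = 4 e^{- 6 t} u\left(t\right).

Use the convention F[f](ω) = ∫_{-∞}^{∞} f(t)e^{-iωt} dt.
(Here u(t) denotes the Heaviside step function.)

F(ω) = \frac{4}{i \omega + 6}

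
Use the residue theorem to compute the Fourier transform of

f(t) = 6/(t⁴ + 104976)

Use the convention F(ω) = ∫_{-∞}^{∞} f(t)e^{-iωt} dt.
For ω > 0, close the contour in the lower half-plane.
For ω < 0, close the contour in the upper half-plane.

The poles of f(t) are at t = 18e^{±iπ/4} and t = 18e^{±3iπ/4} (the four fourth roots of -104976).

Let g(z) = f(z)e^{-iωz}; for large |z| the factor e^{-iωz} decays in the lower half-plane when ω > 0 and in the upper half-plane when ω < 0.

Case ω > 0 (lower half-plane, clockwise contour ⇒ F(ω) = -2πi·ΣRes):
  Res_{z = - 9 \sqrt{2} - 9 \sqrt{2} i} g(z) = \frac{\sqrt{2} i \left(1 - i\right) e^{9 \sqrt{2} \omega \left(-1 + i\right)}}{7776}
  Res_{z = 9 \sqrt{2} - 9 \sqrt{2} i} g(z) = \frac{\sqrt{2} i \left(1 + i\right) e^{- 9 \sqrt{2} \omega \left(1 + i\right)}}{7776}
  F(ω) = -2πi·ΣRes = \frac{\sqrt{2} \pi \left(1 - i\right) \left(e^{18 \sqrt{2} i \omega} + i\right) e^{- 9 \sqrt{2} \omega \left(1 + i\right)}}{3888} = \frac{\pi e^{- 9 \sqrt{2} \omega} \sin{\left(9 \sqrt{2} \omega + \frac{\pi}{4} \right)}}{972}

Case ω < 0 (upper half-plane, counterclockwise contour ⇒ F(ω) = +2πi·ΣRes):
  Res_{z = 9 \sqrt{2} + 9 \sqrt{2} i} g(z) = \frac{\sqrt{2} i \left(-1 + i\right) e^{9 \sqrt{2} \omega \left(1 - i\right)}}{7776}
  Res_{z = - 9 \sqrt{2} + 9 \sqrt{2} i} g(z) = \frac{\sqrt{2} \left(1 - i\right) e^{9 \sqrt{2} \omega \left(1 + i\right)}}{7776}
  F(ω) = 2πi·ΣRes = - \frac{\sqrt{2} i \pi \left(i \left(1 - i\right) e^{9 \sqrt{2} \omega \left(1 - i\right)} - \left(1 - i\right) e^{9 \sqrt{2} \omega \left(1 + i\right)}\right)}{3888} = \frac{\pi e^{9 \sqrt{2} \omega} \cos{\left(9 \sqrt{2} \omega + \frac{\pi}{4} \right)}}{972}

Both cases combine into a single formula in |ω|:

F(ω) = \frac{\pi e^{- 9 \sqrt{2} \left|{\omega}\right|} \sin{\left(9 \sqrt{2} \left|{\omega}\right| + \frac{\pi}{4} \right)}}{972}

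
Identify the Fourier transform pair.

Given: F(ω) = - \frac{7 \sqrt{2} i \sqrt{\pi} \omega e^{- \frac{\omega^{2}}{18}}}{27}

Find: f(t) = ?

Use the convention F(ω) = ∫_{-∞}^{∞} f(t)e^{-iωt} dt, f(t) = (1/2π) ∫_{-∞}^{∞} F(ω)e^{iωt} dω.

f(t) = 7 t e^{- \frac{9 t^{2}}{2}}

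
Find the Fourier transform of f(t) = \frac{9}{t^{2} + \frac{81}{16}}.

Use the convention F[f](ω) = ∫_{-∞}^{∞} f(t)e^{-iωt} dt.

F(ω) = 4 \pi e^{- \frac{9 \left|{\omega}\right|}{4}}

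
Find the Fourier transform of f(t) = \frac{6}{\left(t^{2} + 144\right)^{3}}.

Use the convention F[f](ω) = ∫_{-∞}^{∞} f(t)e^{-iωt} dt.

F(ω) = \frac{\pi \left(48 \omega^{2} + 12 \left|{\omega}\right| + 1\right) e^{- 12 \left|{\omega}\right|}}{110592}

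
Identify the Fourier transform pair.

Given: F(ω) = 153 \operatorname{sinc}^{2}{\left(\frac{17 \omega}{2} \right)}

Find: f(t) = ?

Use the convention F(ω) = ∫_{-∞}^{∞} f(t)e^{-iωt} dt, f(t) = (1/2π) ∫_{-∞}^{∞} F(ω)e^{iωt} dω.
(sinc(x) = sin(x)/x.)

f(t) = 9 \left(\begin{cases} 1 - \frac{\left|{t}\right|}{17} & \text{for}\: \left|{t}\right| < 17 \\0 & \text{otherwise} \end{cases}\right)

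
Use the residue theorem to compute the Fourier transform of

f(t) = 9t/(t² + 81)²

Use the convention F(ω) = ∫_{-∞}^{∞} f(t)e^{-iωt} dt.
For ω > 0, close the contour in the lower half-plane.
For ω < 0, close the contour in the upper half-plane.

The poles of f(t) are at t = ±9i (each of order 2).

Let g(z) = f(z)e^{-iωz}; for large |z| the factor e^{-iωz} decays in the lower half-plane when ω > 0 and in the upper half-plane when ω < 0.

Case ω > 0 (lower half-plane, clockwise contour ⇒ F(ω) = -2πi·ΣRes):
  Res_{z = - 9 i} g(z) = \frac{\omega e^{- 9 \omega}}{4} (pole of order 2)
  F(ω) = -2πi·ΣRes = - \frac{i \pi \omega e^{- 9 \omega}}{2}

Case ω < 0 (upper half-plane, counterclockwise contour ⇒ F(ω) = +2πi·ΣRes):
  Res_{z = 9 i} g(z) = - \frac{\omega e^{9 \omega}}{4} (pole of order 2)
  F(ω) = 2πi·ΣRes = - \frac{i \pi \omega e^{9 \omega}}{2}

Both cases combine into a single formula in |ω|:

F(ω) = - \frac{i \pi \omega e^{- 9 \left|{\omega}\right|}}{2}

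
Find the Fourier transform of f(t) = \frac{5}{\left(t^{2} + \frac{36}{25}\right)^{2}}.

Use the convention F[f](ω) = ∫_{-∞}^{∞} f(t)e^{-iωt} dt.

F(ω) = \frac{125 \pi \left(6 \left|{\omega}\right| + 5\right) e^{- \frac{6 \left|{\omega}\right|}{5}}}{432}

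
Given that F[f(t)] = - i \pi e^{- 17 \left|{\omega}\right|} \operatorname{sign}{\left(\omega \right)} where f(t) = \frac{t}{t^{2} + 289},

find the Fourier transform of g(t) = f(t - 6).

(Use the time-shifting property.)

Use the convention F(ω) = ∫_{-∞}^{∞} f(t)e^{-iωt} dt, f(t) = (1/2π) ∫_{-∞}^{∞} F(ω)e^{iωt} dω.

F[g](ω) = - i \pi e^{- 6 i \omega} e^{- 17 \left|{\omega}\right|} \operatorname{sign}{\left(\omega \right)}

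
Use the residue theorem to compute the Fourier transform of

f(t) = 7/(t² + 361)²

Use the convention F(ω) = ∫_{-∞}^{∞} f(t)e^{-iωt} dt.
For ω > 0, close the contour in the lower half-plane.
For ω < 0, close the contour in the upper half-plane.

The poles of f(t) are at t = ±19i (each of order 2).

Let g(z) = f(z)e^{-iωz}; for large |z| the factor e^{-iωz} decays in the lower half-plane when ω > 0 and in the upper half-plane when ω < 0.

Case ω > 0 (lower half-plane, clockwise contour ⇒ F(ω) = -2πi·ΣRes):
  Res_{z = - 19 i} g(z) = \frac{7 i \left(19 \omega + 1\right) e^{- 19 \omega}}{27436} (pole of order 2)
  F(ω) = -2πi·ΣRes = \frac{7 \pi \left(19 \omega + 1\right) e^{- 19 \omega}}{13718}

Case ω < 0 (upper half-plane, counterclockwise contour ⇒ F(ω) = +2πi·ΣRes):
  Res_{z = 19 i} g(z) = \frac{7 i \left(19 \omega - 1\right) e^{19 \omega}}{27436} (pole of order 2)
  F(ω) = 2πi·ΣRes = \frac{7 \pi \left(1 - 19 \omega\right) e^{19 \omega}}{13718}

Both cases combine into a single formula in |ω|:

F(ω) = \frac{7 \pi \left(19 \left|{\omega}\right| + 1\right) e^{- 19 \left|{\omega}\right|}}{13718}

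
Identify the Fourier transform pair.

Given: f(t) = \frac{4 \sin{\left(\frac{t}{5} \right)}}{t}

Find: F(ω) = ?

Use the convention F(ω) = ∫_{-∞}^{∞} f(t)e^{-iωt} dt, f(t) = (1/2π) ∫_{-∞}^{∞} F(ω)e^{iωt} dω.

F(ω) = \begin{cases} 4 \pi & \text{for}\: \omega > - \frac{1}{5} \wedge \omega < \frac{1}{5} \\0 & \text{otherwise} \end{cases}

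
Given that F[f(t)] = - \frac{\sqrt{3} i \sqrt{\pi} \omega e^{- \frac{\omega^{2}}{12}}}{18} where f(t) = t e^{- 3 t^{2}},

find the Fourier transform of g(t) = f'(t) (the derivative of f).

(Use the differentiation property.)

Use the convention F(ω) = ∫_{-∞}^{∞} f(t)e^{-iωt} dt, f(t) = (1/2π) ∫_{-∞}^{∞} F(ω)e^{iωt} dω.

F[g](ω) = \frac{\sqrt{3} \sqrt{\pi} \omega^{2} e^{- \frac{\omega^{2}}{12}}}{18}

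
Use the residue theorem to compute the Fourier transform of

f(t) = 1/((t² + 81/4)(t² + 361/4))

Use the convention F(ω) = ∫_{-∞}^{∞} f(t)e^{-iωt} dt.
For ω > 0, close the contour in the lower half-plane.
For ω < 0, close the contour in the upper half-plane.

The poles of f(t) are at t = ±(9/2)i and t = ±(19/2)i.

Let g(z) = f(z)e^{-iωz}; for large |z| the factor e^{-iωz} decays in the lower half-plane when ω > 0 and in the upper half-plane when ω < 0.

Case ω > 0 (lower half-plane, clockwise contour ⇒ F(ω) = -2πi·ΣRes):
  Res_{z = - \frac{9 i}{2}} g(z) = \frac{i e^{- \frac{9 \omega}{2}}}{630}
  Res_{z = - \frac{19 i}{2}} g(z) = - \frac{i e^{- \frac{19 \omega}{2}}}{1330}
  F(ω) = -2πi·ΣRes = \frac{\pi \left(19 e^{5 \omega} - 9\right) e^{- \frac{19 \omega}{2}}}{5985}

Case ω < 0 (upper half-plane, counterclockwise contour ⇒ F(ω) = +2πi·ΣRes):
  Res_{z = \frac{9 i}{2}} g(z) = - \frac{i e^{\frac{9 \omega}{2}}}{630}
  Res_{z = \frac{19 i}{2}} g(z) = \frac{i e^{\frac{19 \omega}{2}}}{1330}
  F(ω) = 2πi·ΣRes = \frac{\pi \left(19 - 9 e^{5 \omega}\right) e^{\frac{9 \omega}{2}}}{5985}

Both cases combine into a single formula in |ω|:

F(ω) = \frac{\pi \left(19 e^{5 \left|{\omega}\right|} - 9\right) e^{- \frac{19 \left|{\omega}\right|}{2}}}{5985}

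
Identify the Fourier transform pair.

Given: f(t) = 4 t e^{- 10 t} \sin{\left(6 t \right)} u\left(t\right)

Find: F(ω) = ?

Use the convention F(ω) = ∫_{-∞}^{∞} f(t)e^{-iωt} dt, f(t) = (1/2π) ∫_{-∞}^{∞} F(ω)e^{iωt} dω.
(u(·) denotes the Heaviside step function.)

F(ω) = \frac{48 \left(i \omega + 10\right)}{\left(\left(i \omega + 10\right)^{2} + 36\right)^{2}}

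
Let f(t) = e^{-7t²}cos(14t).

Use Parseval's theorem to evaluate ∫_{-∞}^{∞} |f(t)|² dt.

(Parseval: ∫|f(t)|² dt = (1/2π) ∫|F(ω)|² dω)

∫|f(t)|² dt = \frac{\sqrt{14} \sqrt{\pi} \left(1 + e^{14}\right)}{28 e^{14}}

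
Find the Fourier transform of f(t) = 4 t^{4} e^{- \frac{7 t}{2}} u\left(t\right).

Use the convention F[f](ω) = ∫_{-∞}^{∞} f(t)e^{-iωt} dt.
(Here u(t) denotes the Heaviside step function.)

F(ω) = \frac{3072}{\left(2 i \omega + 7\right)^{5}}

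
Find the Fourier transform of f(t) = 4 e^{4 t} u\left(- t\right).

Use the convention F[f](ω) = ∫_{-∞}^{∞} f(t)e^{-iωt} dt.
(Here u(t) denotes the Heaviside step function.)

F(ω) = - \frac{4}{i \omega - 4}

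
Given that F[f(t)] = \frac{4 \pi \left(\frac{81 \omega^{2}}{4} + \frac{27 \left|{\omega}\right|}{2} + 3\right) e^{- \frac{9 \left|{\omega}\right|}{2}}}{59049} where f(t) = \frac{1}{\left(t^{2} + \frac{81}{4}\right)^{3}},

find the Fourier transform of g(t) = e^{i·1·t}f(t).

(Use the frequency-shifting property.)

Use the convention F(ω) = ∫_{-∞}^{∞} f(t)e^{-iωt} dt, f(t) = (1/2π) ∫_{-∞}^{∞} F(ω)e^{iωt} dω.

F[g](ω) = \frac{\pi \left(27 \left(\omega - 1\right)^{2} + 18 \left|{\omega - 1}\right| + 4\right) e^{- \frac{9 \left|{\omega - 1}\right|}{2}}}{19683}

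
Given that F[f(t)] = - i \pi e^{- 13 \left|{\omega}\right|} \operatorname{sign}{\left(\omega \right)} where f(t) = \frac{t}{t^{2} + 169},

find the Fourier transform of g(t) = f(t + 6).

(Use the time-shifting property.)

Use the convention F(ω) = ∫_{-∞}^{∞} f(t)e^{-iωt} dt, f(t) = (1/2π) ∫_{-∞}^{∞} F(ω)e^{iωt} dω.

F[g](ω) = - i \pi e^{6 i \omega} e^{- 13 \left|{\omega}\right|} \operatorname{sign}{\left(\omega \right)}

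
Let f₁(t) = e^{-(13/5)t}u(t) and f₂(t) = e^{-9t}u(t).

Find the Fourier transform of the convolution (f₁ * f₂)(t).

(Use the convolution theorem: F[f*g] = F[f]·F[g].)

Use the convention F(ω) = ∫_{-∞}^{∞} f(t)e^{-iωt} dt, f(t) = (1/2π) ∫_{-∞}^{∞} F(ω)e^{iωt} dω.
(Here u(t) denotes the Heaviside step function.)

F[f₁*f₂](ω) = \frac{5}{\left(i \omega + 9\right) \left(5 i \omega + 13\right)}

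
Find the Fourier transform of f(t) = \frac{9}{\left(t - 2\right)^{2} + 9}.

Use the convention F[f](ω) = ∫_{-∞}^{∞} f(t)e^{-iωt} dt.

F(ω) = 3 \pi e^{- 2 i \omega - 3 \left|{\omega}\right|}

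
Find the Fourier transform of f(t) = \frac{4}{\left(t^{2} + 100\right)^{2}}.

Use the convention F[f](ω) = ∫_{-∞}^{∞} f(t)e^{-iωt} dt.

F(ω) = \frac{\pi \left(10 \left|{\omega}\right| + 1\right) e^{- 10 \left|{\omega}\right|}}{500}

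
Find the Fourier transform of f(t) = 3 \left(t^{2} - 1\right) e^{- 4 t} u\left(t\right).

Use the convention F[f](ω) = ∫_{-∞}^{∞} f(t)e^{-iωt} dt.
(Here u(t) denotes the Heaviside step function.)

F(ω) = \frac{3 \left(2 i \omega - \left(i \omega + 4\right)^{3} + 8\right)}{\left(i \omega + 4\right)^{4}}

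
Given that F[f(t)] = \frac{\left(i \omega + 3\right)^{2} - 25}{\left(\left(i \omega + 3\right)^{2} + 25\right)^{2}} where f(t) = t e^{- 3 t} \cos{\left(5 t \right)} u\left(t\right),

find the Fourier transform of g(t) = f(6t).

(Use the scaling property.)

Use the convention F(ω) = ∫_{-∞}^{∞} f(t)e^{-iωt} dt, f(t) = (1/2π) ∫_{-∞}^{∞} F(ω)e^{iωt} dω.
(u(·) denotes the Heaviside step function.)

F[g](ω) = \frac{6 \left(\left(i \omega + 18\right)^{2} - 900\right)}{\left(\left(i \omega + 18\right)^{2} + 900\right)^{2}}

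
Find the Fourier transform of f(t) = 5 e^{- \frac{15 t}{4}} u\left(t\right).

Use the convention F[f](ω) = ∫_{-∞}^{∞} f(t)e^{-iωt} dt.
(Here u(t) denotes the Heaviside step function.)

F(ω) = \frac{20}{4 i \omega + 15}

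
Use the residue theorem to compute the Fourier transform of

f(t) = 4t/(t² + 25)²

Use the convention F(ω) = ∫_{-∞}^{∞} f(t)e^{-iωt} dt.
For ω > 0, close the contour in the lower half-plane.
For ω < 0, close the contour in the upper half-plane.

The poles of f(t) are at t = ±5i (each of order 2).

Let g(z) = f(z)e^{-iωz}; for large |z| the factor e^{-iωz} decays in the lower half-plane when ω > 0 and in the upper half-plane when ω < 0.

Case ω > 0 (lower half-plane, clockwise contour ⇒ F(ω) = -2πi·ΣRes):
  Res_{z = - 5 i} g(z) = \frac{\omega e^{- 5 \omega}}{5} (pole of order 2)
  F(ω) = -2πi·ΣRes = - \frac{2 i \pi \omega e^{- 5 \omega}}{5}

Case ω < 0 (upper half-plane, counterclockwise contour ⇒ F(ω) = +2πi·ΣRes):
  Res_{z = 5 i} g(z) = - \frac{\omega e^{5 \omega}}{5} (pole of order 2)
  F(ω) = 2πi·ΣRes = - \frac{2 i \pi \omega e^{5 \omega}}{5}

Both cases combine into a single formula in |ω|:

F(ω) = - \frac{2 i \pi \omega e^{- 5 \left|{\omega}\right|}}{5}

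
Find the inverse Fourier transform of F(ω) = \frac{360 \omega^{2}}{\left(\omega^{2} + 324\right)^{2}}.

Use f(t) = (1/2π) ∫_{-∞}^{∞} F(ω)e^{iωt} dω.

f(t) = 5 \left(1 - 18 \left|{t}\right|\right) e^{- 18 \left|{t}\right|}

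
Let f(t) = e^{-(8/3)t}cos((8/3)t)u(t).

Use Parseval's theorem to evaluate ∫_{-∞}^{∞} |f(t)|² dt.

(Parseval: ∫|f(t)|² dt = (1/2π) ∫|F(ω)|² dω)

∫|f(t)|² dt = \frac{9}{64}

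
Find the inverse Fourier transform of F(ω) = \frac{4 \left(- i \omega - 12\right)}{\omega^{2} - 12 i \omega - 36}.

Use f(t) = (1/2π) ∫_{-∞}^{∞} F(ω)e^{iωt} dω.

f(t) = 4 \left(6 t + 1\right) e^{- 6 t} u\left(t\right)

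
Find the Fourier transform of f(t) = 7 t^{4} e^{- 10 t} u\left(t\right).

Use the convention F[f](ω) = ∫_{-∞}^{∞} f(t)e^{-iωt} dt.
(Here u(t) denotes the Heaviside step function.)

F(ω) = \frac{168}{\left(i \omega + 10\right)^{5}}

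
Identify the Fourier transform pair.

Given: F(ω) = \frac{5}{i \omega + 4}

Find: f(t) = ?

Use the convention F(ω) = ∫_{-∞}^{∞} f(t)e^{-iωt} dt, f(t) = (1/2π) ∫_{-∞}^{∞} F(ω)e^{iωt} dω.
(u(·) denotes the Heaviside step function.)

f(t) = 5 e^{- 4 t} u\left(t\right)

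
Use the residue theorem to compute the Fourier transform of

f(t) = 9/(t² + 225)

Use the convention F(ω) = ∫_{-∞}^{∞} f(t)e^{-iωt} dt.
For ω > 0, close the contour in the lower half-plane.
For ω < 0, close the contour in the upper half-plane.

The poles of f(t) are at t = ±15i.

Let g(z) = f(z)e^{-iωz}; for large |z| the factor e^{-iωz} decays in the lower half-plane when ω > 0 and in the upper half-plane when ω < 0.

Case ω > 0 (lower half-plane, clockwise contour ⇒ F(ω) = -2πi·ΣRes):
  Res_{z = - 15 i} g(z) = \frac{3 i e^{- 15 \omega}}{10}
  F(ω) = -2πi·ΣRes = \frac{3 \pi e^{- 15 \omega}}{5}

Case ω < 0 (upper half-plane, counterclockwise contour ⇒ F(ω) = +2πi·ΣRes):
  Res_{z = 15 i} g(z) = - \frac{3 i e^{15 \omega}}{10}
  F(ω) = 2πi·ΣRes = \frac{3 \pi e^{15 \omega}}{5}

Both cases combine into a single formula in |ω|:

F(ω) = \frac{3 \pi e^{- 15 \left|{\omega}\right|}}{5}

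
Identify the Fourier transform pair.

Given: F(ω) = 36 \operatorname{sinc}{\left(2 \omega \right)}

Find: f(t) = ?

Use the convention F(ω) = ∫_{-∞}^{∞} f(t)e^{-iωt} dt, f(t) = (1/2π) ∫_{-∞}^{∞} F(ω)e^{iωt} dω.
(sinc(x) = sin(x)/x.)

f(t) = 9 \left(\begin{cases} 1 & \text{for}\: \left|{t}\right| < 2 \\0 & \text{otherwise} \end{cases}\right)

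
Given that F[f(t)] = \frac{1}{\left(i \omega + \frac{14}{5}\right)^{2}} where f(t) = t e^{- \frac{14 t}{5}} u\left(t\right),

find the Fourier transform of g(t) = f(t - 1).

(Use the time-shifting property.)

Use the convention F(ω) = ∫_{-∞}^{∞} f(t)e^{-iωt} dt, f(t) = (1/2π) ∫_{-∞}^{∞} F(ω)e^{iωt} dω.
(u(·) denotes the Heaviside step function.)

F[g](ω) = \frac{25 e^{- i \omega}}{\left(5 i \omega + 14\right)^{2}}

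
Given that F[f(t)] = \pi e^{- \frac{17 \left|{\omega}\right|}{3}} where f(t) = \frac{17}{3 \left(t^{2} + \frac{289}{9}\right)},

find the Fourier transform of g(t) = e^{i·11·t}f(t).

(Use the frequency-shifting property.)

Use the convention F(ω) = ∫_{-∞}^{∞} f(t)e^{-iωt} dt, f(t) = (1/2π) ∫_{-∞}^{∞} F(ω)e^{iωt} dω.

F[g](ω) = \pi e^{- \frac{17 \left|{\omega - 11}\right|}{3}}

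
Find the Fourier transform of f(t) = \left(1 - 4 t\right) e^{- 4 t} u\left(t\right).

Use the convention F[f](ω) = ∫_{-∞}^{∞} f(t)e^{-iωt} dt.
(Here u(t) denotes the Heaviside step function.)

F(ω) = \frac{i \omega}{- \omega^{2} + 8 i \omega + 16}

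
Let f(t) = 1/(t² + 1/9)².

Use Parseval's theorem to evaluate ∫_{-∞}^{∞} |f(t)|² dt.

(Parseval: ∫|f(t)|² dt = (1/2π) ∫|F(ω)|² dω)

∫|f(t)|² dt = \frac{10935 \pi}{16}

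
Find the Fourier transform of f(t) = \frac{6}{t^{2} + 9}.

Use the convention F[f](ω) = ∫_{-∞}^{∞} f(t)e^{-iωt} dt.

F(ω) = 2 \pi e^{- 3 \left|{\omega}\right|}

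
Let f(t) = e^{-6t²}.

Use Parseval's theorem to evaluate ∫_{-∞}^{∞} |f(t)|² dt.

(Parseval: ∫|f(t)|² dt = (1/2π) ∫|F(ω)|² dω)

∫|f(t)|² dt = \frac{\sqrt{3} \sqrt{\pi}}{6}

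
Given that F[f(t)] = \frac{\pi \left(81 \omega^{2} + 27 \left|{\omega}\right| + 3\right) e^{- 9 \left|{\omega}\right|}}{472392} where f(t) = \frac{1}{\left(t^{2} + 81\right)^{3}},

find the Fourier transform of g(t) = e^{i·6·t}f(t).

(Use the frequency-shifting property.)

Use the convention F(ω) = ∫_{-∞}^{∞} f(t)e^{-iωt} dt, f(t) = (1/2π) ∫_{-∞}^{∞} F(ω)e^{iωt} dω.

F[g](ω) = \frac{\pi \left(27 \left(\omega - 6\right)^{2} + 9 \left|{\omega - 6}\right| + 1\right) e^{- 9 \left|{\omega - 6}\right|}}{157464}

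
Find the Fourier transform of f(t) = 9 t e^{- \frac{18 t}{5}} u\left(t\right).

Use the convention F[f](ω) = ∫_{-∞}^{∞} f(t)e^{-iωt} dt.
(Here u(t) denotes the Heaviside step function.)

F(ω) = \frac{225}{\left(5 i \omega + 18\right)^{2}}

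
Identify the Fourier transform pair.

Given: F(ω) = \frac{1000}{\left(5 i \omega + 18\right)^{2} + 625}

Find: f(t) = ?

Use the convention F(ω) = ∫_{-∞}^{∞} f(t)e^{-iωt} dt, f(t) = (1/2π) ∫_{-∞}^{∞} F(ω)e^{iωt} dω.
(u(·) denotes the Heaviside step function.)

f(t) = 8 e^{- \frac{18 t}{5}} \sin{\left(5 t \right)} u\left(t\right)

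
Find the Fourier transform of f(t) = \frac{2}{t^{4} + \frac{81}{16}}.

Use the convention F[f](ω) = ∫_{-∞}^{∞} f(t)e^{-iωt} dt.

F(ω) = \frac{16 \pi e^{- \frac{3 \sqrt{2} \left|{\omega}\right|}{4}} \sin{\left(\frac{3 \sqrt{2} \left|{\omega}\right|}{4} + \frac{\pi}{4} \right)}}{27}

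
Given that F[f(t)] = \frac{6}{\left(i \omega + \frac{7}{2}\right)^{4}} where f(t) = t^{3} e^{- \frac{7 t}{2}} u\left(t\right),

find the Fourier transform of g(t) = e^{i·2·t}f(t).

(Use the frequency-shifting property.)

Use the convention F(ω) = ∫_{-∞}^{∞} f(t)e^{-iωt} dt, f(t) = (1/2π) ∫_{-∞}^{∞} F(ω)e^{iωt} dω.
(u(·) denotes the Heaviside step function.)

F[g](ω) = \frac{96}{\left(2 i \left(\omega - 2\right) + 7\right)^{4}}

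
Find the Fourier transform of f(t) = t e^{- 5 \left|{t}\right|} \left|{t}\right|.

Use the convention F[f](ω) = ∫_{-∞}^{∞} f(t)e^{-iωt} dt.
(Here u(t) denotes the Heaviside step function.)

F(ω) = \frac{4 i \omega \left(\omega^{2} - 75\right)}{\left(\omega^{2} + 25\right)^{3}}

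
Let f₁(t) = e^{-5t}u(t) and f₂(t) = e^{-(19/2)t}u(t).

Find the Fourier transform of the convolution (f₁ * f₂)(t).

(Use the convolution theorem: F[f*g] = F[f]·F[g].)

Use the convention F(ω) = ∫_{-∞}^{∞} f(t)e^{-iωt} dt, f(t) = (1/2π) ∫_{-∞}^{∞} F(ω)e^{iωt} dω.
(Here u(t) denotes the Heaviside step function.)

F[f₁*f₂](ω) = \frac{2}{\left(i \omega + 5\right) \left(2 i \omega + 19\right)}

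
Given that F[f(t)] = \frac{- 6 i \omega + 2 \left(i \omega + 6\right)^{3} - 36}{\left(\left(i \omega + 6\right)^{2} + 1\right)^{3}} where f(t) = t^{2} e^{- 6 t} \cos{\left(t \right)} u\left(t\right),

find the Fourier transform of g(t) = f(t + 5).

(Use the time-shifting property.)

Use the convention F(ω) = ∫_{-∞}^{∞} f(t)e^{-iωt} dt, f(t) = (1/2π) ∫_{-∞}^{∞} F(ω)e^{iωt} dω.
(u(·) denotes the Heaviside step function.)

F[g](ω) = \frac{2 \left(- 3 i \omega + \left(i \omega + 6\right)^{3} - 18\right) e^{5 i \omega}}{\left(\left(i \omega + 6\right)^{2} + 1\right)^{3}}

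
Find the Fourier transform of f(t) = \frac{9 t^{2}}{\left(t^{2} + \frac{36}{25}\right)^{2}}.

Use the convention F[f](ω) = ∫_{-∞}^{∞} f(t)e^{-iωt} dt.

F(ω) = \frac{3 \pi \left(5 - 6 \left|{\omega}\right|\right) e^{- \frac{6 \left|{\omega}\right|}{5}}}{4}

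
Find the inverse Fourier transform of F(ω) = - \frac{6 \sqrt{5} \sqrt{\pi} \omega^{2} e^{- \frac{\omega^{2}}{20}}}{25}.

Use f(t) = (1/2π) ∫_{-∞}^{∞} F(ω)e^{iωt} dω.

f(t) = 6 \left(20 t^{2} - 2\right) e^{- 5 t^{2}}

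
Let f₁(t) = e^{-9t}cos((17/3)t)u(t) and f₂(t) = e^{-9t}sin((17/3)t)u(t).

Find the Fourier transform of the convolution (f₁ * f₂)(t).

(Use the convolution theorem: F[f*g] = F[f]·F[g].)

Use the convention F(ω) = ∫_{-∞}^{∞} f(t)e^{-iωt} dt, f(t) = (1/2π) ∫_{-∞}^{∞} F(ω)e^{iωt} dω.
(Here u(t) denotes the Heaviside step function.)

F[f₁*f₂](ω) = \frac{459 \left(i \omega + 9\right)}{\left(9 \left(i \omega + 9\right)^{2} + 289\right)^{2}}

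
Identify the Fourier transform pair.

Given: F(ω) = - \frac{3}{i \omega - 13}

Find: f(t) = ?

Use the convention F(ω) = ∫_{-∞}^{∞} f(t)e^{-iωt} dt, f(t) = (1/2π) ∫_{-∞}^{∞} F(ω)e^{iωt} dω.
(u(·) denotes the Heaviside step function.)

f(t) = 3 e^{13 t} u\left(- t\right)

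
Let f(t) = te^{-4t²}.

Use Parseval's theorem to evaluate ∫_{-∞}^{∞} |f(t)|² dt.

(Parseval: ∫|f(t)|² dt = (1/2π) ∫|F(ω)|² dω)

∫|f(t)|² dt = \frac{\sqrt{2} \sqrt{\pi}}{64}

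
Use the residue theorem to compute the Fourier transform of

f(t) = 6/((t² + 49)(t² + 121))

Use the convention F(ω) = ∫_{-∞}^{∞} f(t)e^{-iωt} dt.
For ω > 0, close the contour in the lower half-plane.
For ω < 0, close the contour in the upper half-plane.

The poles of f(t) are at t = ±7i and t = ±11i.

Let g(z) = f(z)e^{-iωz}; for large |z| the factor e^{-iωz} decays in the lower half-plane when ω > 0 and in the upper half-plane when ω < 0.

Case ω > 0 (lower half-plane, clockwise contour ⇒ F(ω) = -2πi·ΣRes):
  Res_{z = - 7 i} g(z) = \frac{i e^{- 7 \omega}}{168}
  Res_{z = - 11 i} g(z) = - \frac{i e^{- 11 \omega}}{264}
  F(ω) = -2πi·ΣRes = \frac{\pi \left(11 e^{4 \omega} - 7\right) e^{- 11 \omega}}{924}

Case ω < 0 (upper half-plane, counterclockwise contour ⇒ F(ω) = +2πi·ΣRes):
  Res_{z = 7 i} g(z) = - \frac{i e^{7 \omega}}{168}
  Res_{z = 11 i} g(z) = \frac{i e^{11 \omega}}{264}
  F(ω) = 2πi·ΣRes = \frac{\pi \left(11 - 7 e^{4 \omega}\right) e^{7 \omega}}{924}

Both cases combine into a single formula in |ω|:

F(ω) = \frac{\pi \left(11 e^{4 \left|{\omega}\right|} - 7\right) e^{- 11 \left|{\omega}\right|}}{924}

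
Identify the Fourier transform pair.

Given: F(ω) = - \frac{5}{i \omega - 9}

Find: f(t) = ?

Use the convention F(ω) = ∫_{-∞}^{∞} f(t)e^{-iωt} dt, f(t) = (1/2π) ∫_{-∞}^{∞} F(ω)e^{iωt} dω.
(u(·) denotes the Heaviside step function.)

f(t) = 5 e^{9 t} u\left(- t\right)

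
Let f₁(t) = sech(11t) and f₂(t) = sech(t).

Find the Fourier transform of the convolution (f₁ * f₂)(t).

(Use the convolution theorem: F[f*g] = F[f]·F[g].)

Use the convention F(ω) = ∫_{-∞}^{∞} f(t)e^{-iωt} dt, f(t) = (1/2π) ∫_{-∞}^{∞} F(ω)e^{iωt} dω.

F[f₁*f₂](ω) = \frac{\pi^{2}}{11 \cosh{\left(\frac{\pi \omega}{22} \right)} \cosh{\left(\frac{\pi \omega}{2} \right)}}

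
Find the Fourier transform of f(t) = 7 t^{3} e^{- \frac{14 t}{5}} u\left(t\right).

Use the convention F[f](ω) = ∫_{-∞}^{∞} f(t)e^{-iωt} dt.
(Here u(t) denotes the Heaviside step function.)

F(ω) = \frac{26250}{\left(5 i \omega + 14\right)^{4}}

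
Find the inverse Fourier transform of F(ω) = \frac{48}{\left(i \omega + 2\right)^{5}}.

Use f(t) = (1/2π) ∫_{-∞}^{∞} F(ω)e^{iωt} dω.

f(t) = 2 t^{4} e^{- 2 t} u\left(t\right)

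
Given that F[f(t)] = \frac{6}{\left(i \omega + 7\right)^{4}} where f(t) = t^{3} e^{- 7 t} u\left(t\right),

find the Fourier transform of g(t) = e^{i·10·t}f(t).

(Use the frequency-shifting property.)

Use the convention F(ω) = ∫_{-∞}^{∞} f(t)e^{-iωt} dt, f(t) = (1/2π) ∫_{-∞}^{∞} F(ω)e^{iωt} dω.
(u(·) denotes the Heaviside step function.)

F[g](ω) = \frac{6}{\left(i \left(\omega - 10\right) + 7\right)^{4}}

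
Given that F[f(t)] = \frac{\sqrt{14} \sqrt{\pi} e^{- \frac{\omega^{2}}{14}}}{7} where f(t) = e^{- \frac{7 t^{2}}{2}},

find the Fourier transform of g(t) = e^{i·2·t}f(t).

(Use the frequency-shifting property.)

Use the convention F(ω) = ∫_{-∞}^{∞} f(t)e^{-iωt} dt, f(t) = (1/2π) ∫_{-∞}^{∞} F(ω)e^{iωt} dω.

F[g](ω) = \frac{\sqrt{14} \sqrt{\pi} e^{- \frac{\left(\omega - 2\right)^{2}}{14}}}{7}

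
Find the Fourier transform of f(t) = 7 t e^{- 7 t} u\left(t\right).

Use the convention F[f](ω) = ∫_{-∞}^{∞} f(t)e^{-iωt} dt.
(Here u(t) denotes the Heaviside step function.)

F(ω) = \frac{7}{\left(i \omega + 7\right)^{2}}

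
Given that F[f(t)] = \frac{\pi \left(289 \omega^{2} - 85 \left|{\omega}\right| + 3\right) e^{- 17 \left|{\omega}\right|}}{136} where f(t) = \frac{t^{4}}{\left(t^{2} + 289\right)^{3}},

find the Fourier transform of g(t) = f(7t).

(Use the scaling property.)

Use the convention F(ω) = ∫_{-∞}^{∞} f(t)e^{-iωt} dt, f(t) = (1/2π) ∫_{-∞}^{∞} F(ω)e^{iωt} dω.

F[g](ω) = \frac{\pi \left(289 \omega^{2} - 595 \left|{\omega}\right| + 147\right) e^{- \frac{17 \left|{\omega}\right|}{7}}}{46648}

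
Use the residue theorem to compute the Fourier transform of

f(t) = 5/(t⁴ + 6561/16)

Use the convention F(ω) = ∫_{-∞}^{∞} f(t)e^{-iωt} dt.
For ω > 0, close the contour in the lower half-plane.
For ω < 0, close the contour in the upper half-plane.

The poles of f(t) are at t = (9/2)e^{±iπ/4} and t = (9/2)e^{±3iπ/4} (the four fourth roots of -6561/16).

Let g(z) = f(z)e^{-iωz}; for large |z| the factor e^{-iωz} decays in the lower half-plane when ω > 0 and in the upper half-plane when ω < 0.

Case ω > 0 (lower half-plane, clockwise contour ⇒ F(ω) = -2πi·ΣRes):
  Res_{z = - \frac{9 \sqrt{2}}{4} - \frac{9 \sqrt{2} i}{4}} g(z) = \frac{5 \sqrt{2} \left(1 + i\right) e^{\frac{9 \sqrt{2} \omega \left(-1 + i\right)}{4}}}{729}
  Res_{z = \frac{9 \sqrt{2}}{4} - \frac{9 \sqrt{2} i}{4}} g(z) = \frac{5 \sqrt{2} \left(-1 + i\right) e^{- \frac{9 \sqrt{2} \omega \left(1 + i\right)}{4}}}{729}
  F(ω) = -2πi·ΣRes = \frac{10 \sqrt{2} \pi \left(\left(1 - i\right) e^{\frac{9 \sqrt{2} i \omega}{2}} + 1 + i\right) e^{- \frac{9 \sqrt{2} \omega \left(1 + i\right)}{4}}}{729} = \frac{40 \pi e^{- \frac{9 \sqrt{2} \omega}{4}} \sin{\left(\frac{9 \sqrt{2} \omega}{4} + \frac{\pi}{4} \right)}}{729}

Case ω < 0 (upper half-plane, counterclockwise contour ⇒ F(ω) = +2πi·ΣRes):
  Res_{z = \frac{9 \sqrt{2}}{4} + \frac{9 \sqrt{2} i}{4}} g(z) = - \frac{5 \sqrt{2} \left(1 + i\right) e^{\frac{9 \sqrt{2} \omega \left(1 - i\right)}{4}}}{729}
  Res_{z = - \frac{9 \sqrt{2}}{4} + \frac{9 \sqrt{2} i}{4}} g(z) = \frac{5 \sqrt{2} \left(1 - i\right) e^{\frac{9 \sqrt{2} \omega \left(1 + i\right)}{4}}}{729}
  F(ω) = 2πi·ΣRes = - \frac{10 \sqrt{2} i \pi \left(\left(1 + i\right) e^{\frac{9 \sqrt{2} \omega \left(1 - i\right)}{4}} - \left(1 - i\right) e^{\frac{9 \sqrt{2} \omega \left(1 + i\right)}{4}}\right)}{729} = \frac{40 \pi e^{\frac{9 \sqrt{2} \omega}{4}} \cos{\left(\frac{9 \sqrt{2} \omega}{4} + \frac{\pi}{4} \right)}}{729}

Both cases combine into a single formula in |ω|:

F(ω) = \frac{40 \pi e^{- \frac{9 \sqrt{2} \left|{\omega}\right|}{4}} \sin{\left(\frac{9 \sqrt{2} \left|{\omega}\right|}{4} + \frac{\pi}{4} \right)}}{729}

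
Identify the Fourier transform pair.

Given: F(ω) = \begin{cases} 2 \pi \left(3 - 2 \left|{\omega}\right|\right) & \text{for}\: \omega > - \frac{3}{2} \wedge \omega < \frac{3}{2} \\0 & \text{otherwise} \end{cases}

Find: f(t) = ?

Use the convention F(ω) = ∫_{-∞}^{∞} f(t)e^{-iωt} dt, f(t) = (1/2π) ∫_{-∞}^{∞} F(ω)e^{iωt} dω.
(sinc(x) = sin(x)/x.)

f(t) = \frac{9 \operatorname{sinc}^{2}{\left(\frac{3 t}{4} \right)}}{2}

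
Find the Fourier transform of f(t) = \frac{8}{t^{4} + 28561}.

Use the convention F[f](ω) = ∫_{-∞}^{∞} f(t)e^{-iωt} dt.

F(ω) = \frac{8 \pi e^{- \frac{13 \sqrt{2} \left|{\omega}\right|}{2}} \sin{\left(\frac{13 \sqrt{2} \left|{\omega}\right|}{2} + \frac{\pi}{4} \right)}}{2197}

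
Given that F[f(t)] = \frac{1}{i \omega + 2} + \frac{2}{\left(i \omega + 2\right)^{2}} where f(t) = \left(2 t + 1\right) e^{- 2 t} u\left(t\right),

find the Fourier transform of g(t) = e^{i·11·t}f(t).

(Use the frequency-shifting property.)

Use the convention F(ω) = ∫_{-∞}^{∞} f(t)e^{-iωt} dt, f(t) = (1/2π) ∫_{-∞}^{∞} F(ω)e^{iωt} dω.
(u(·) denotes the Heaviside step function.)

F[g](ω) = \frac{2 i \left(\omega - 11\right) + \left(i \left(\omega - 11\right) + 2\right)^{2} + 4}{\left(i \left(\omega - 11\right) + 2\right)^{3}}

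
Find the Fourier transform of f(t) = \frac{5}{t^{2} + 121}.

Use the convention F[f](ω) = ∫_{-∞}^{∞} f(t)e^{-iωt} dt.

F(ω) = \frac{5 \pi e^{- 11 \left|{\omega}\right|}}{11}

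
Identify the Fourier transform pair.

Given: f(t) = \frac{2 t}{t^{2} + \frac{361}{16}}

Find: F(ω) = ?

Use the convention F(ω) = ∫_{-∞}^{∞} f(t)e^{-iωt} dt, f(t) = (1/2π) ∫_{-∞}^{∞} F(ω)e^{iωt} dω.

F(ω) = - 2 i \pi e^{- \frac{19 \left|{\omega}\right|}{4}} \operatorname{sign}{\left(\omega \right)}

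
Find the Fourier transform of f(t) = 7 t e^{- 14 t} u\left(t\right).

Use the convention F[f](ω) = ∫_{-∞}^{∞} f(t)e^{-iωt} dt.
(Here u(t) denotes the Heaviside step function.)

F(ω) = \frac{7}{\left(i \omega + 14\right)^{2}}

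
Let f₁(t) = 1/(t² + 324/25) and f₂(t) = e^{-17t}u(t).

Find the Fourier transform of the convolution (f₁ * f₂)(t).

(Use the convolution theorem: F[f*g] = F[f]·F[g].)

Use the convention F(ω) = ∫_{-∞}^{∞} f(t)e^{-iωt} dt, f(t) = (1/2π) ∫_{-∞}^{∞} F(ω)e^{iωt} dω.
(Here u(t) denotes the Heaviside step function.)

F[f₁*f₂](ω) = \frac{5 \pi e^{- \frac{18 \left|{\omega}\right|}{5}}}{18 \left(i \omega + 17\right)}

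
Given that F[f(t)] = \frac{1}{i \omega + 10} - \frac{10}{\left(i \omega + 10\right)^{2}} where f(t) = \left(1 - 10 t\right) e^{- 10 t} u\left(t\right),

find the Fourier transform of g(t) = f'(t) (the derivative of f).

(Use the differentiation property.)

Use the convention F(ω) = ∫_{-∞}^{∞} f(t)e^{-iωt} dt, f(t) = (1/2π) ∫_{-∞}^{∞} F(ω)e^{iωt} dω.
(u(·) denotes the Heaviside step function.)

F[g](ω) = \frac{\omega^{2}}{\omega^{2} - 20 i \omega - 100}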